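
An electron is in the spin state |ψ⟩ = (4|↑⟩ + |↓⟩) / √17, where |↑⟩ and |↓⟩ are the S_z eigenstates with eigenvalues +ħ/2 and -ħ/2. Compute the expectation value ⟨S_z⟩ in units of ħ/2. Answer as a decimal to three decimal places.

0.882

⟨σ_z⟩ = |a|² - |b|² divided by |a|²+|b|², with a, b the |↑⟩, |↓⟩ amplitudes.
= (16 - 1)/17 = 15/17.
⟨S_z⟩ = (ħ/2)·⟨σ_z⟩.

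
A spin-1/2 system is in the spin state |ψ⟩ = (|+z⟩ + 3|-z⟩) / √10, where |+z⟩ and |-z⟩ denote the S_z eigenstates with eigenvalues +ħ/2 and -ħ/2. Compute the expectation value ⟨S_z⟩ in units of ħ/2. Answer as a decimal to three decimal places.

⟨σ_z⟩ = |a|² - |b|² divided by |a|²+|b|², with a, b the |+z⟩, |-z⟩ amplitudes.
= (1 - 9)/10 = -8/10.
⟨S_z⟩ = (ħ/2)·⟨σ_z⟩.

-0.800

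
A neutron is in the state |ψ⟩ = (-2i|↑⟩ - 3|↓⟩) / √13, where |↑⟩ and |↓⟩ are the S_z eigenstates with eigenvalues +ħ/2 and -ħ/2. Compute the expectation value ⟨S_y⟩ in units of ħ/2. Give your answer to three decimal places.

-0.923

⟨σ_y⟩ = 2 Im(a* b)/(|a|²+|b|²) with a = -2i, b = -3.
a* b = -6i, so ⟨σ_y⟩ = -12/13.
⟨S_y⟩ = (ħ/2)·⟨σ_y⟩.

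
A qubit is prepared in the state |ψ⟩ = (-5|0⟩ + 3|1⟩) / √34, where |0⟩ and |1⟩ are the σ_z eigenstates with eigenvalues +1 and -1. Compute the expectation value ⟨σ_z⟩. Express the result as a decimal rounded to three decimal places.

⟨σ_z⟩ = |a|² - |b|² divided by |a|²+|b|², with a, b the |0⟩, |1⟩ amplitudes.
= (25 - 9)/34 = 16/34.

0.471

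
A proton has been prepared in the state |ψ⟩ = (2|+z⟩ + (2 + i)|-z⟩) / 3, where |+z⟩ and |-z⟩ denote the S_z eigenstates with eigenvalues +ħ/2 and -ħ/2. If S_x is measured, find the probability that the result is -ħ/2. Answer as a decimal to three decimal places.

0.056

|-x⟩ = (|+z⟩ - |-z⟩)/√2, so ⟨-x|ψ⟩ = (-i) / (√2·3).
P = |-i|² / 18 = 1/18.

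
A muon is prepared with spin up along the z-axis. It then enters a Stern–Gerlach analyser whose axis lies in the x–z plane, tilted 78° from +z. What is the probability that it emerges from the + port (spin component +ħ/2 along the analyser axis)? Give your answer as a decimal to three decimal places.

For spin-½, the probability of finding spin-up along an axis at angle θ to the initial spin direction is cos²(θ/2); spin-down is sin²(θ/2).
θ = 78°, so P = cos²(39°) ≈ 0.604.

0.604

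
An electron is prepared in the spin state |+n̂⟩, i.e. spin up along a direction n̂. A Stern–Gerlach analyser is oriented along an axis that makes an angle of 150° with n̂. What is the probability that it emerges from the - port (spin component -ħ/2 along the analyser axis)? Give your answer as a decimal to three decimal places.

0.933

For spin-½, the probability of finding spin-up along an axis at angle θ to the initial spin direction is cos²(θ/2); spin-down is sin²(θ/2).
θ = 150°, so P = sin²(75°) ≈ 0.933.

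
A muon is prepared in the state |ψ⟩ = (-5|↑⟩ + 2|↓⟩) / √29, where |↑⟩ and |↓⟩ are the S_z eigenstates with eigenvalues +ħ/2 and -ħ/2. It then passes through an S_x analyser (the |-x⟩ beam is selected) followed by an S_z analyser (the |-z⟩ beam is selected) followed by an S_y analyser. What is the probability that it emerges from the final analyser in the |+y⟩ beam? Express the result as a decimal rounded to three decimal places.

0.211

First analyser (S_x): P(|-x⟩) = |⟨-x|ψ⟩|² = 49/58.
After stage 1 the state is |-x⟩; P(|-z⟩) = |⟨-z|-x⟩|² = 1/2.
After stage 2 the state is |-z⟩; P(|+y⟩) = |⟨+y|-z⟩|² = 1/2.
Joint probability = 49/58 × 1/2 × 1/2 = 0.211.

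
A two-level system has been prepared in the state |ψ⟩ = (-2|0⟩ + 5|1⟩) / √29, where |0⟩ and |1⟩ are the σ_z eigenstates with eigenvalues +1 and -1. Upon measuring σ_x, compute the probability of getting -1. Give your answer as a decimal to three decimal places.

|-x⟩ = (|0⟩ - |1⟩)/√2, so ⟨-x|ψ⟩ = (-7) / (√2·√29).
P = |-7|² / 58 = 49/58.

0.845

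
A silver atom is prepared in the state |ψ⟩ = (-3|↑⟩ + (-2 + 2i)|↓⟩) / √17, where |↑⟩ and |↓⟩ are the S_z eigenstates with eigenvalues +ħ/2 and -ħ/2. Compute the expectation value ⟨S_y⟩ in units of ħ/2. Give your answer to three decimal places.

⟨σ_y⟩ = 2 Im(a* b)/(|a|²+|b|²) with a = -3, b = (-2 + 2i).
a* b = (6 - 6i), so ⟨σ_y⟩ = -12/17.
⟨S_y⟩ = (ħ/2)·⟨σ_y⟩.

-0.706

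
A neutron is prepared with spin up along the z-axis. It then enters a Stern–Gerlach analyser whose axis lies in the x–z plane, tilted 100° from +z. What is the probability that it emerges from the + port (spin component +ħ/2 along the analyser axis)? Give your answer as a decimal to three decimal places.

For spin-½, the probability of finding spin-up along an axis at angle θ to the initial spin direction is cos²(θ/2); spin-down is sin²(θ/2).
θ = 100°, so P = cos²(50°) ≈ 0.413.

0.413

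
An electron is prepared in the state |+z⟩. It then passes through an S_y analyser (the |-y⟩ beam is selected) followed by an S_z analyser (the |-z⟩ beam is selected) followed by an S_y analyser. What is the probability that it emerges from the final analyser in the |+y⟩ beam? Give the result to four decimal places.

0.1250

First analyser (S_y): from |+z⟩, P(|-y⟩) = 1/2.
After stage 1 the state is |-y⟩; P(|-z⟩) = |⟨-z|-y⟩|² = 1/2.
After stage 2 the state is |-z⟩; P(|+y⟩) = |⟨+y|-z⟩|² = 1/2.
Joint probability = 1/2 × 1/2 × 1/2 = 0.1250.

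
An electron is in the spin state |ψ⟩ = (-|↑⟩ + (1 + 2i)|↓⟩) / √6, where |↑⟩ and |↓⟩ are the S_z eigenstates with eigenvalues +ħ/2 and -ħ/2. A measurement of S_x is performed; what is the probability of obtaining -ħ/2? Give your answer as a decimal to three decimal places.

0.667

|-x⟩ = (|↑⟩ - |↓⟩)/√2, so ⟨-x|ψ⟩ = (-2 - 2i) / (√2·√6).
P = |-2 - 2i|² / 12 = 8/12.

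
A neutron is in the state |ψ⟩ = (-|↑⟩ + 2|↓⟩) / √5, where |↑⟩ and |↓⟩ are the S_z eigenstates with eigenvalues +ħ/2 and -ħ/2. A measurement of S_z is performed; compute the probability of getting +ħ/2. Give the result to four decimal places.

The +ħ/2 outcome corresponds to |↑⟩. Its amplitude in |ψ⟩ is -1/√5.
P = |-1|² / 5 = 1/5.

0.2000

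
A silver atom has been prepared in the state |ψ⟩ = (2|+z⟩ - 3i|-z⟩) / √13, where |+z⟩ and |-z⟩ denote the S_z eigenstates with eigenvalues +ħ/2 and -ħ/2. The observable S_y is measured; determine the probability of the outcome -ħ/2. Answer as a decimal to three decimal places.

|-y⟩ = (|+z⟩ - i|-z⟩)/√2, so ⟨-y|ψ⟩ = (5) / (√2·√13).
P = |5|² / 26 = 25/26.

0.962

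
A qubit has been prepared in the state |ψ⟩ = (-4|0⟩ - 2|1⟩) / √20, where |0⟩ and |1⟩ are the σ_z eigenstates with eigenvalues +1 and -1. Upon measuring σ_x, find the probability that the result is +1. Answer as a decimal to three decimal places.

0.900

|+x⟩ = (|0⟩ + |1⟩)/√2, so ⟨+x|ψ⟩ = (-6) / (√2·√20).
P = |-6|² / 40 = 36/40.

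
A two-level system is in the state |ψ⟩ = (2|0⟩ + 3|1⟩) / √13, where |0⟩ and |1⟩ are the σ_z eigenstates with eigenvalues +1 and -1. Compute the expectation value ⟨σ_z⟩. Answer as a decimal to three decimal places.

⟨σ_z⟩ = |a|² - |b|² divided by |a|²+|b|², with a, b the |0⟩, |1⟩ amplitudes.
= (4 - 9)/13 = -5/13.

-0.385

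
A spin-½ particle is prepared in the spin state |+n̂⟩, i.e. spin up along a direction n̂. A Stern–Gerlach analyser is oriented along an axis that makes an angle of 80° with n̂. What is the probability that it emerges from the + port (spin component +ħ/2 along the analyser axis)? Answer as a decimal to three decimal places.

For spin-½, the probability of finding spin-up along an axis at angle θ to the initial spin direction is cos²(θ/2); spin-down is sin²(θ/2).
θ = 80°, so P = cos²(40°) ≈ 0.587.

0.587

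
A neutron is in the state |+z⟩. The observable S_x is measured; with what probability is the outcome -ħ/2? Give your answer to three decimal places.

In the S_z basis, |+z⟩ = |+z⟩ and |-x⟩ = (|+z⟩ - |-z⟩)/√2.
|⟨-x|+z⟩|² = 1/2.

0.500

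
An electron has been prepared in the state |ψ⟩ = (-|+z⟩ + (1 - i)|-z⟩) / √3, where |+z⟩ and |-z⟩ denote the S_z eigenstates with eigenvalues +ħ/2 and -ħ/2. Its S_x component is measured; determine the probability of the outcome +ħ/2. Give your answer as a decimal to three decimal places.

|+x⟩ = (|+z⟩ + |-z⟩)/√2, so ⟨+x|ψ⟩ = (-i) / (√2·√3).
P = |-i|² / 6 = 1/6.

0.167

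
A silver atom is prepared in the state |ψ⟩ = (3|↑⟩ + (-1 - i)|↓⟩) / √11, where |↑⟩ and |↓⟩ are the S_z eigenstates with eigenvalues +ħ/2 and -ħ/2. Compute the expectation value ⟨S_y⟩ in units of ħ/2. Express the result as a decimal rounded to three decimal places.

-0.545

⟨σ_y⟩ = 2 Im(a* b)/(|a|²+|b|²) with a = 3, b = (-1 - i).
a* b = (-3 - 3i), so ⟨σ_y⟩ = -6/11.
⟨S_y⟩ = (ħ/2)·⟨σ_y⟩.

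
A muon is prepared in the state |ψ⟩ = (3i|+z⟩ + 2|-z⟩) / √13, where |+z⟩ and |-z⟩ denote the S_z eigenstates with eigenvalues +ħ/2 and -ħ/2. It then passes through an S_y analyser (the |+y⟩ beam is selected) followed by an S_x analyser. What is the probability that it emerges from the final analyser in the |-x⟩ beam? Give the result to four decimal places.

0.0192

First analyser (S_y): P(|+y⟩) = |⟨+y|ψ⟩|² = 1/26.
After stage 1 the state is |+y⟩; P(|-x⟩) = |⟨-x|+y⟩|² = 1/2.
Joint probability = 1/26 × 1/2 = 0.0192.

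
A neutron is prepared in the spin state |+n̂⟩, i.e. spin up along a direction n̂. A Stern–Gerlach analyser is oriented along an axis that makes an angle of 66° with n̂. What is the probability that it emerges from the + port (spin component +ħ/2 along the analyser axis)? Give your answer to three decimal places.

0.703

For spin-½, the probability of finding spin-up along an axis at angle θ to the initial spin direction is cos²(θ/2); spin-down is sin²(θ/2).
θ = 66°, so P = cos²(33°) ≈ 0.703.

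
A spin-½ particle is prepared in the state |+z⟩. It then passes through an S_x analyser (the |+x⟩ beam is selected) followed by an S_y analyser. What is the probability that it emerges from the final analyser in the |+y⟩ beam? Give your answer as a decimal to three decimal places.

First analyser (S_x): from |+z⟩, P(|+x⟩) = 1/2.
After stage 1 the state is |+x⟩; P(|+y⟩) = |⟨+y|+x⟩|² = 1/2.
Joint probability = 1/2 × 1/2 = 0.250.

0.250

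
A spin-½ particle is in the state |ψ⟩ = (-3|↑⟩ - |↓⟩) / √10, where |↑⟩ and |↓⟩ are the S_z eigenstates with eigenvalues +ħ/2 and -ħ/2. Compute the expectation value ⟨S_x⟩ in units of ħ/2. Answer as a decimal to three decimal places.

⟨σ_x⟩ = 2 Re(a* b)/(|a|²+|b|²) with a = -3, b = -1.
a* b = 3, so ⟨σ_x⟩ = 6/10.
⟨S_x⟩ = (ħ/2)·⟨σ_x⟩.

0.600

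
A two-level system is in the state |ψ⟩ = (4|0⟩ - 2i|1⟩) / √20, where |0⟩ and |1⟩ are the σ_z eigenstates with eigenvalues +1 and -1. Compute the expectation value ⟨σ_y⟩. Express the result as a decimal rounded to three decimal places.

-0.800

⟨σ_y⟩ = 2 Im(a* b)/(|a|²+|b|²) with a = 4, b = -2i.
a* b = -8i, so ⟨σ_y⟩ = -16/20.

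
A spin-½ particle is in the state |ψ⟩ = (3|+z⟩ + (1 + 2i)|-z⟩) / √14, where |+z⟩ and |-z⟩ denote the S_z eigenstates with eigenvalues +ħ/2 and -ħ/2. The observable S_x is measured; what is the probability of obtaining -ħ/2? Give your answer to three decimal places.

0.286

|-x⟩ = (|+z⟩ - |-z⟩)/√2, so ⟨-x|ψ⟩ = (2 - 2i) / (√2·√14).
P = |2 - 2i|² / 28 = 8/28.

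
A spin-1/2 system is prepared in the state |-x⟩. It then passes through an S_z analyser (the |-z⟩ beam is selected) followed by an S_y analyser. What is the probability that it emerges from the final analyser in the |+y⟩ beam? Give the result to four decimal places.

0.2500

First analyser (S_z): from |-x⟩, P(|-z⟩) = 1/2.
After stage 1 the state is |-z⟩; P(|+y⟩) = |⟨+y|-z⟩|² = 1/2.
Joint probability = 1/2 × 1/2 = 0.2500.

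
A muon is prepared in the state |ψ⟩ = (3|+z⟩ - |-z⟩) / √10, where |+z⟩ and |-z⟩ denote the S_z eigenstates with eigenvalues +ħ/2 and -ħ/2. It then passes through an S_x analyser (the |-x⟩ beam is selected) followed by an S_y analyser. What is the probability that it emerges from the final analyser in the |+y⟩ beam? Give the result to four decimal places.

First analyser (S_x): P(|-x⟩) = |⟨-x|ψ⟩|² = 16/20.
After stage 1 the state is |-x⟩; P(|+y⟩) = |⟨+y|-x⟩|² = 1/2.
Joint probability = 16/20 × 1/2 = 0.4000.

0.4000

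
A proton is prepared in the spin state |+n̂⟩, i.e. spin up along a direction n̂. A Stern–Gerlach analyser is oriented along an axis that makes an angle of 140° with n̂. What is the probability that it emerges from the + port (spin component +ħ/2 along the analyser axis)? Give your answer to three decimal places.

For spin-½, the probability of finding spin-up along an axis at angle θ to the initial spin direction is cos²(θ/2); spin-down is sin²(θ/2).
θ = 140°, so P = cos²(70°) ≈ 0.117.

0.117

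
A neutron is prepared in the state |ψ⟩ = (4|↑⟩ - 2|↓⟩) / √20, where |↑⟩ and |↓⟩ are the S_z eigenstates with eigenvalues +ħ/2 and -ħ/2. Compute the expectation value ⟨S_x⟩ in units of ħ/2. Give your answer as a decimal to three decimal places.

⟨σ_x⟩ = 2 Re(a* b)/(|a|²+|b|²) with a = 4, b = -2.
a* b = -8, so ⟨σ_x⟩ = -16/20.
⟨S_x⟩ = (ħ/2)·⟨σ_x⟩.

-0.800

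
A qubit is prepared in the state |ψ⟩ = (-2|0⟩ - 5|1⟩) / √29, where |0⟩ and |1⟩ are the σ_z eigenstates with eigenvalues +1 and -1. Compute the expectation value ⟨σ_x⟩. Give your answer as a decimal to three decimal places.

⟨σ_x⟩ = 2 Re(a* b)/(|a|²+|b|²) with a = -2, b = -5.
a* b = 10, so ⟨σ_x⟩ = 20/29.

0.690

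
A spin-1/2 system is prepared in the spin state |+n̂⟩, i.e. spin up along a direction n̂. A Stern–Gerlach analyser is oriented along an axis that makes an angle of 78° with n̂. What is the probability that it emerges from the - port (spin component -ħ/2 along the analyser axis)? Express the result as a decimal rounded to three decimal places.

For spin-½, the probability of finding spin-up along an axis at angle θ to the initial spin direction is cos²(θ/2); spin-down is sin²(θ/2).
θ = 78°, so P = sin²(39°) ≈ 0.396.

0.396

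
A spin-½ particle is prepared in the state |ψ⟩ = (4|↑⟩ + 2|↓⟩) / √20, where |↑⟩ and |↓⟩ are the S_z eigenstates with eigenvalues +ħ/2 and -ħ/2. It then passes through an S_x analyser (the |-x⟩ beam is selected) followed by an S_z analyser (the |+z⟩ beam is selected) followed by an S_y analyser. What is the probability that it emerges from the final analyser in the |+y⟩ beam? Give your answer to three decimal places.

First analyser (S_x): P(|-x⟩) = |⟨-x|ψ⟩|² = 4/40.
After stage 1 the state is |-x⟩; P(|+z⟩) = |⟨+z|-x⟩|² = 1/2.
After stage 2 the state is |+z⟩; P(|+y⟩) = |⟨+y|+z⟩|² = 1/2.
Joint probability = 4/40 × 1/2 × 1/2 = 0.025.

0.025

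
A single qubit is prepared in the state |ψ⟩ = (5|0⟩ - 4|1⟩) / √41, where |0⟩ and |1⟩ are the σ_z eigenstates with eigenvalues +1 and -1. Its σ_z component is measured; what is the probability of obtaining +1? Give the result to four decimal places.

0.6098

The +1 outcome corresponds to |0⟩. Its amplitude in |ψ⟩ is 5/√41.
P = |5|² / 41 = 25/41.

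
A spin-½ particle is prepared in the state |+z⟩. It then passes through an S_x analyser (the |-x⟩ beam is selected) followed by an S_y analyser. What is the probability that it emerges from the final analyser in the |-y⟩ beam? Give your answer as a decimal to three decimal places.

0.250

First analyser (S_x): from |+z⟩, P(|-x⟩) = 1/2.
After stage 1 the state is |-x⟩; P(|-y⟩) = |⟨-y|-x⟩|² = 1/2.
Joint probability = 1/2 × 1/2 = 0.250.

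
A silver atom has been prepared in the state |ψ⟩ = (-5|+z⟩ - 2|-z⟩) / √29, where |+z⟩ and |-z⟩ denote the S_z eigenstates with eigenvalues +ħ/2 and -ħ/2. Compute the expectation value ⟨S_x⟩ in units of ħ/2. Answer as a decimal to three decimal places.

0.690

⟨σ_x⟩ = 2 Re(a* b)/(|a|²+|b|²) with a = -5, b = -2.
a* b = 10, so ⟨σ_x⟩ = 20/29.
⟨S_x⟩ = (ħ/2)·⟨σ_x⟩.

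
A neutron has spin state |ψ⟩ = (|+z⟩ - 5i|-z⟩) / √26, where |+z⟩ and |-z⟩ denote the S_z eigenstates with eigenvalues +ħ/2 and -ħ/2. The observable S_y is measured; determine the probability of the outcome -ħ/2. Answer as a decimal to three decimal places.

|-y⟩ = (|+z⟩ - i|-z⟩)/√2, so ⟨-y|ψ⟩ = (6) / (√2·√26).
P = |6|² / 52 = 36/52.

0.692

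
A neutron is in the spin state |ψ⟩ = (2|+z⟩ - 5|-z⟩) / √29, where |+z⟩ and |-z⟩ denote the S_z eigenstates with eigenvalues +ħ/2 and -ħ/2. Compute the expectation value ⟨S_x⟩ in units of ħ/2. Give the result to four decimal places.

⟨σ_x⟩ = 2 Re(a* b)/(|a|²+|b|²) with a = 2, b = -5.
a* b = -10, so ⟨σ_x⟩ = -20/29.
⟨S_x⟩ = (ħ/2)·⟨σ_x⟩.

-0.6897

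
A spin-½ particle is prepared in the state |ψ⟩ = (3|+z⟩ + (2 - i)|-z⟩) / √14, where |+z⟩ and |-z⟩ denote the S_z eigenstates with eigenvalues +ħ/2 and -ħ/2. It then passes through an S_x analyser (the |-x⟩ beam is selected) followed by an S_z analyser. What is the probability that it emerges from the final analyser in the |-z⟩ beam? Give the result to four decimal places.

0.0357

First analyser (S_x): P(|-x⟩) = |⟨-x|ψ⟩|² = 2/28.
After stage 1 the state is |-x⟩; P(|-z⟩) = |⟨-z|-x⟩|² = 1/2.
Joint probability = 2/28 × 1/2 = 0.0357.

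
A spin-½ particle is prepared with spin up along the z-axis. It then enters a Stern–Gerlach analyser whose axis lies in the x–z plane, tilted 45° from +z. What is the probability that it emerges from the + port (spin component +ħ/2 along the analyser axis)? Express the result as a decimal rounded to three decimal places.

0.854

For spin-½, the probability of finding spin-up along an axis at angle θ to the initial spin direction is cos²(θ/2); spin-down is sin²(θ/2).
θ = 45°, so P = cos²(22.5°) ≈ 0.854.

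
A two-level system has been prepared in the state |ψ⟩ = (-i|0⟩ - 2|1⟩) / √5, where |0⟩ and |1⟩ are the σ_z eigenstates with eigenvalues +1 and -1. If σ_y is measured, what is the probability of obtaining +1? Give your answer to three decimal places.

|+y⟩ = (|0⟩ + i|1⟩)/√2, so ⟨+y|ψ⟩ = (i) / (√2·√5).
P = |i|² / 10 = 1/10.

0.100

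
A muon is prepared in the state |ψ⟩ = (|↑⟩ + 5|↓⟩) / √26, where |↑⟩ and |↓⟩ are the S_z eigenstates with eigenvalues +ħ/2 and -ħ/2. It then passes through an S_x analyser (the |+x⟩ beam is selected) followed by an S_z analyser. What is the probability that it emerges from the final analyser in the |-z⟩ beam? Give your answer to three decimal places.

0.346

First analyser (S_x): P(|+x⟩) = |⟨+x|ψ⟩|² = 36/52.
After stage 1 the state is |+x⟩; P(|-z⟩) = |⟨-z|+x⟩|² = 1/2.
Joint probability = 36/52 × 1/2 = 0.346.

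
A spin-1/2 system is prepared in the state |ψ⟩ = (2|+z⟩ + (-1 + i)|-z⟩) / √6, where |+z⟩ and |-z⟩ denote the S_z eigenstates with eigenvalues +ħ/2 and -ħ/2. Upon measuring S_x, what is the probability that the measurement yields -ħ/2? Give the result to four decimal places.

|-x⟩ = (|+z⟩ - |-z⟩)/√2, so ⟨-x|ψ⟩ = (3 - i) / (√2·√6).
P = |3 - i|² / 12 = 10/12.

0.8333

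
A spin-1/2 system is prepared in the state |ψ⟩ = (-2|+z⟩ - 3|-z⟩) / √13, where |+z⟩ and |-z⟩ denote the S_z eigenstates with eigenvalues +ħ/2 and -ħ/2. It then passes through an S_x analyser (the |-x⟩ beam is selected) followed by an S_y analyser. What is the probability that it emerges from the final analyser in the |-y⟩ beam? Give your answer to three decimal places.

0.019

First analyser (S_x): P(|-x⟩) = |⟨-x|ψ⟩|² = 1/26.
After stage 1 the state is |-x⟩; P(|-y⟩) = |⟨-y|-x⟩|² = 1/2.
Joint probability = 1/26 × 1/2 = 0.019.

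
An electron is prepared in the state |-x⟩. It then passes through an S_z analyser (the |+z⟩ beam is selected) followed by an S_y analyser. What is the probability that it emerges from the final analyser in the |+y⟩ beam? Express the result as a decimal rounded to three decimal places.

First analyser (S_z): from |-x⟩, P(|+z⟩) = 1/2.
After stage 1 the state is |+z⟩; P(|+y⟩) = |⟨+y|+z⟩|² = 1/2.
Joint probability = 1/2 × 1/2 = 0.250.

0.250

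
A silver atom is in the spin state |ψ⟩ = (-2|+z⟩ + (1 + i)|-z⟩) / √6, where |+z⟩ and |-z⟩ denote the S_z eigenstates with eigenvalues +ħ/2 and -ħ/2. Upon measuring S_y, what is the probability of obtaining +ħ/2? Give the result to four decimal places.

0.1667

|+y⟩ = (|+z⟩ + i|-z⟩)/√2, so ⟨+y|ψ⟩ = (-1 - i) / (√2·√6).
P = |-1 - i|² / 12 = 2/12.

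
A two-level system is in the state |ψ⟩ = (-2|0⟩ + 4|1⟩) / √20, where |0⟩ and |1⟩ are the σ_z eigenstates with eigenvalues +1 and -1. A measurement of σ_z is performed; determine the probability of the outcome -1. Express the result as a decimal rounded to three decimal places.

The -1 outcome corresponds to |1⟩. Its amplitude in |ψ⟩ is 4/√20.
P = |4|² / 20 = 16/20.

0.800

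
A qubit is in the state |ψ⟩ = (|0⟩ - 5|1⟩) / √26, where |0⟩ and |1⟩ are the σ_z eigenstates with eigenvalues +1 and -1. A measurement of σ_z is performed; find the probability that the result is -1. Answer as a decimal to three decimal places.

0.962

The -1 outcome corresponds to |1⟩. Its amplitude in |ψ⟩ is -5/√26.
P = |-5|² / 26 = 25/26.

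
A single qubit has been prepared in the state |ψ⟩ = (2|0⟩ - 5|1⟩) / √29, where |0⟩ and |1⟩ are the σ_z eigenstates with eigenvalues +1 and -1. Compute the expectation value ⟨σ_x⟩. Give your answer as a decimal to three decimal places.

-0.690

⟨σ_x⟩ = 2 Re(a* b)/(|a|²+|b|²) with a = 2, b = -5.
a* b = -10, so ⟨σ_x⟩ = -20/29.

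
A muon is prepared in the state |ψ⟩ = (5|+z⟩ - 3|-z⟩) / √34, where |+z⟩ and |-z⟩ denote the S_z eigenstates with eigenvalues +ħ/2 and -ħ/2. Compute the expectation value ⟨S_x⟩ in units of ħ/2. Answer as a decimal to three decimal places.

-0.882

⟨σ_x⟩ = 2 Re(a* b)/(|a|²+|b|²) with a = 5, b = -3.
a* b = -15, so ⟨σ_x⟩ = -30/34.
⟨S_x⟩ = (ħ/2)·⟨σ_x⟩.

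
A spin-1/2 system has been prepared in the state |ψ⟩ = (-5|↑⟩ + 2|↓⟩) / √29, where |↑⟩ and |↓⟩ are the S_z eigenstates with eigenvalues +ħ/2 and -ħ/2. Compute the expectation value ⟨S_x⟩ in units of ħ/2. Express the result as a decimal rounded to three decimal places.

-0.690

⟨σ_x⟩ = 2 Re(a* b)/(|a|²+|b|²) with a = -5, b = 2.
a* b = -10, so ⟨σ_x⟩ = -20/29.
⟨S_x⟩ = (ħ/2)·⟨σ_x⟩.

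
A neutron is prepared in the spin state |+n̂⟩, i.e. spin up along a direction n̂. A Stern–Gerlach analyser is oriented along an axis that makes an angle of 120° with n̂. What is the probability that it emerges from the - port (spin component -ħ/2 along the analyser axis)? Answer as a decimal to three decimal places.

For spin-½, the probability of finding spin-up along an axis at angle θ to the initial spin direction is cos²(θ/2); spin-down is sin²(θ/2).
θ = 120°, so P = sin²(60°) ≈ 0.750.

0.750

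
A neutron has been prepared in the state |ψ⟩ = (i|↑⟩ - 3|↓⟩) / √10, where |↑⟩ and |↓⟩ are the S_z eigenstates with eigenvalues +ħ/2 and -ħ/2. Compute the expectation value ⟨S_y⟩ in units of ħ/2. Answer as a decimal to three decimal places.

⟨σ_y⟩ = 2 Im(a* b)/(|a|²+|b|²) with a = i, b = -3.
a* b = 3i, so ⟨σ_y⟩ = 6/10.
⟨S_y⟩ = (ħ/2)·⟨σ_y⟩.

0.600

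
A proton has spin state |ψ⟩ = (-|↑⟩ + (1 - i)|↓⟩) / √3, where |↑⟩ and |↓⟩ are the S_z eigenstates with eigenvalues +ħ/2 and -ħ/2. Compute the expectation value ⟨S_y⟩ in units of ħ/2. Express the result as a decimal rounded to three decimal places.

⟨σ_y⟩ = 2 Im(a* b)/(|a|²+|b|²) with a = -1, b = (1 - i).
a* b = (-1 + i), so ⟨σ_y⟩ = 2/3.
⟨S_y⟩ = (ħ/2)·⟨σ_y⟩.

0.667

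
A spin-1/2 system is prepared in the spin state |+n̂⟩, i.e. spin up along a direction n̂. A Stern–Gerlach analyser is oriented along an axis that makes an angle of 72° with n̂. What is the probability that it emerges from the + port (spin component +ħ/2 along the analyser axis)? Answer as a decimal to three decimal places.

For spin-½, the probability of finding spin-up along an axis at angle θ to the initial spin direction is cos²(θ/2); spin-down is sin²(θ/2).
θ = 72°, so P = cos²(36°) ≈ 0.655.

0.655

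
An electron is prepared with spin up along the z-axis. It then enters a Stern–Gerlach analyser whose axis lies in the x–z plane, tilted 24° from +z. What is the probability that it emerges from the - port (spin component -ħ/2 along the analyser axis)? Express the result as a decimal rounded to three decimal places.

For spin-½, the probability of finding spin-up along an axis at angle θ to the initial spin direction is cos²(θ/2); spin-down is sin²(θ/2).
θ = 24°, so P = sin²(12°) ≈ 0.043.

0.043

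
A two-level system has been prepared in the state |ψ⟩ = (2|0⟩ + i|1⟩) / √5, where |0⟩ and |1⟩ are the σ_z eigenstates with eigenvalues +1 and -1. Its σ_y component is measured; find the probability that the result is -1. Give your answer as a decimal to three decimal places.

0.100

|-y⟩ = (|0⟩ - i|1⟩)/√2, so ⟨-y|ψ⟩ = (1) / (√2·√5).
P = |1|² / 10 = 1/10.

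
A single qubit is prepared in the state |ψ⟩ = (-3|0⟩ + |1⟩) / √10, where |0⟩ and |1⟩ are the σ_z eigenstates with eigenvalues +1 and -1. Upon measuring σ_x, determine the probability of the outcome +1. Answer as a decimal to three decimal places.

|+x⟩ = (|0⟩ + |1⟩)/√2, so ⟨+x|ψ⟩ = (-2) / (√2·√10).
P = |-2|² / 20 = 4/20.

0.200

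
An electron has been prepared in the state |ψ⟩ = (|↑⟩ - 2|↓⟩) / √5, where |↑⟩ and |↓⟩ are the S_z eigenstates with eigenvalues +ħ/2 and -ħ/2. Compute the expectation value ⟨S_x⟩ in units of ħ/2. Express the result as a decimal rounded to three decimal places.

-0.800

⟨σ_x⟩ = 2 Re(a* b)/(|a|²+|b|²) with a = 1, b = -2.
a* b = -2, so ⟨σ_x⟩ = -4/5.
⟨S_x⟩ = (ħ/2)·⟨σ_x⟩.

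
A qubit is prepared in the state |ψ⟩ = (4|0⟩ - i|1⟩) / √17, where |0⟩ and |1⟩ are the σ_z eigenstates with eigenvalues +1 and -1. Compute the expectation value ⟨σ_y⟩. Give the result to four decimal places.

⟨σ_y⟩ = 2 Im(a* b)/(|a|²+|b|²) with a = 4, b = -i.
a* b = -4i, so ⟨σ_y⟩ = -8/17.

-0.4706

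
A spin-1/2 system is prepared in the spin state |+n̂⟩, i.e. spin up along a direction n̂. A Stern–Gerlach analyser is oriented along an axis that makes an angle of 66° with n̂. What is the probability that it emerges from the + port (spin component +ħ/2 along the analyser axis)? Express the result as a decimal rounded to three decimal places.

For spin-½, the probability of finding spin-up along an axis at angle θ to the initial spin direction is cos²(θ/2); spin-down is sin²(θ/2).
θ = 66°, so P = cos²(33°) ≈ 0.703.

0.703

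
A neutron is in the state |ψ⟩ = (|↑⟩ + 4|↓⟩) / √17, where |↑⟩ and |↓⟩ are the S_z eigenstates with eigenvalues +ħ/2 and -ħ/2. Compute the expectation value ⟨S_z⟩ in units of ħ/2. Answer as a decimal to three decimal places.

-0.882

⟨σ_z⟩ = |a|² - |b|² divided by |a|²+|b|², with a, b the |↑⟩, |↓⟩ amplitudes.
= (1 - 16)/17 = -15/17.
⟨S_z⟩ = (ħ/2)·⟨σ_z⟩.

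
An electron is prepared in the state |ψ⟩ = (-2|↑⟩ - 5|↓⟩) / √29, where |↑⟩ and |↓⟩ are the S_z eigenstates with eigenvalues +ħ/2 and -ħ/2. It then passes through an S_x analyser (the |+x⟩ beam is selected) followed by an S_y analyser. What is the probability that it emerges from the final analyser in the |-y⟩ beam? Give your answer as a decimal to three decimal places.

First analyser (S_x): P(|+x⟩) = |⟨+x|ψ⟩|² = 49/58.
After stage 1 the state is |+x⟩; P(|-y⟩) = |⟨-y|+x⟩|² = 1/2.
Joint probability = 49/58 × 1/2 = 0.422.

0.422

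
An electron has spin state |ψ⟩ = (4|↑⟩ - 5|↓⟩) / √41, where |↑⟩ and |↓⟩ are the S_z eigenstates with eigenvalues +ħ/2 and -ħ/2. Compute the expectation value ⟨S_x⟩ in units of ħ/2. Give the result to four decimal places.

-0.9756

⟨σ_x⟩ = 2 Re(a* b)/(|a|²+|b|²) with a = 4, b = -5.
a* b = -20, so ⟨σ_x⟩ = -40/41.
⟨S_x⟩ = (ħ/2)·⟨σ_x⟩.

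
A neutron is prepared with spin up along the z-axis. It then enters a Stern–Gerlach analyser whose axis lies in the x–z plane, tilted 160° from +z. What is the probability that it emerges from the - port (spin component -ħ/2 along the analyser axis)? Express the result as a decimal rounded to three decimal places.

0.970

For spin-½, the probability of finding spin-up along an axis at angle θ to the initial spin direction is cos²(θ/2); spin-down is sin²(θ/2).
θ = 160°, so P = sin²(80°) ≈ 0.970.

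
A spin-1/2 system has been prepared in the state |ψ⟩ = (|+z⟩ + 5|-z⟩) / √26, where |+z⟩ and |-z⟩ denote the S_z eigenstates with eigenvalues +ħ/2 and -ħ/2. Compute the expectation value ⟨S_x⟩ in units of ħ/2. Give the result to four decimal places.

0.3846

⟨σ_x⟩ = 2 Re(a* b)/(|a|²+|b|²) with a = 1, b = 5.
a* b = 5, so ⟨σ_x⟩ = 10/26.
⟨S_x⟩ = (ħ/2)·⟨σ_x⟩.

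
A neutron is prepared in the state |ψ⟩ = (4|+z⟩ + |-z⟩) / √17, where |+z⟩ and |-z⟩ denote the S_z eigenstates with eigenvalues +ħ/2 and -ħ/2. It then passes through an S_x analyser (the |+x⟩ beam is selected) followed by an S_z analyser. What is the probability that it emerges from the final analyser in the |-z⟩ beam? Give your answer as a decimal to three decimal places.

First analyser (S_x): P(|+x⟩) = |⟨+x|ψ⟩|² = 25/34.
After stage 1 the state is |+x⟩; P(|-z⟩) = |⟨-z|+x⟩|² = 1/2.
Joint probability = 25/34 × 1/2 = 0.368.

0.368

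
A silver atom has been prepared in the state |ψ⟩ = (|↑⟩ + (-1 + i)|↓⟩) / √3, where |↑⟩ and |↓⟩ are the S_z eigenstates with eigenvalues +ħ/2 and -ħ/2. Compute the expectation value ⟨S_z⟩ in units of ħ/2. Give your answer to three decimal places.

⟨σ_z⟩ = |a|² - |b|² divided by |a|²+|b|², with a, b the |↑⟩, |↓⟩ amplitudes.
= (1 - 2)/3 = -1/3.
⟨S_z⟩ = (ħ/2)·⟨σ_z⟩.

-0.333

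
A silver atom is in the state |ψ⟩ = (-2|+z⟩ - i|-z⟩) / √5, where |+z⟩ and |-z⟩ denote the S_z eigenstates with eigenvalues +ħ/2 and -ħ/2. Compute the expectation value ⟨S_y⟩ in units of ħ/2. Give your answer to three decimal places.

⟨σ_y⟩ = 2 Im(a* b)/(|a|²+|b|²) with a = -2, b = -i.
a* b = 2i, so ⟨σ_y⟩ = 4/5.
⟨S_y⟩ = (ħ/2)·⟨σ_y⟩.

0.800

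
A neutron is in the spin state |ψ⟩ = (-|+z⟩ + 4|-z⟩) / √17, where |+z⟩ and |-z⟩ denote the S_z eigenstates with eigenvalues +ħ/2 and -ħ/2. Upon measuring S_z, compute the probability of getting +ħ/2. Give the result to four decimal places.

The +ħ/2 outcome corresponds to |+z⟩. Its amplitude in |ψ⟩ is -1/√17.
P = |-1|² / 17 = 1/17.

0.0588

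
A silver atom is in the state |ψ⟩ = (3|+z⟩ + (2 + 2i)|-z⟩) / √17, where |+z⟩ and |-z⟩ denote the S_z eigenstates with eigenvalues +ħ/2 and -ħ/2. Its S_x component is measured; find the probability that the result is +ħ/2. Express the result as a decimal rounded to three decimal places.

0.853

|+x⟩ = (|+z⟩ + |-z⟩)/√2, so ⟨+x|ψ⟩ = (5 + 2i) / (√2·√17).
P = |5 + 2i|² / 34 = 29/34.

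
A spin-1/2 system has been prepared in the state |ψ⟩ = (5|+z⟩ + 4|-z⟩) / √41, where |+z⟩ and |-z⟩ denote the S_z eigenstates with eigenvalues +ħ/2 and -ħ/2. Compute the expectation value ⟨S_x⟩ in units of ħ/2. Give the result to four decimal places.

⟨σ_x⟩ = 2 Re(a* b)/(|a|²+|b|²) with a = 5, b = 4.
a* b = 20, so ⟨σ_x⟩ = 40/41.
⟨S_x⟩ = (ħ/2)·⟨σ_x⟩.

0.9756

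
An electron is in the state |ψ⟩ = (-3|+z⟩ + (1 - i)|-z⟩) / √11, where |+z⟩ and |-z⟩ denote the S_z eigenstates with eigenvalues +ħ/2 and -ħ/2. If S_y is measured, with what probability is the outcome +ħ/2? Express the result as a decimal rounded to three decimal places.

|+y⟩ = (|+z⟩ + i|-z⟩)/√2, so ⟨+y|ψ⟩ = (-4 - i) / (√2·√11).
P = |-4 - i|² / 22 = 17/22.

0.773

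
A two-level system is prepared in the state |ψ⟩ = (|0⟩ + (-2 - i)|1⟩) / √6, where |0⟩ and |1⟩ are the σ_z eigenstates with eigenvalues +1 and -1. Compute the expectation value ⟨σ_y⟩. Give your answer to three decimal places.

⟨σ_y⟩ = 2 Im(a* b)/(|a|²+|b|²) with a = 1, b = (-2 - i).
a* b = (-2 - i), so ⟨σ_y⟩ = -2/6.

-0.333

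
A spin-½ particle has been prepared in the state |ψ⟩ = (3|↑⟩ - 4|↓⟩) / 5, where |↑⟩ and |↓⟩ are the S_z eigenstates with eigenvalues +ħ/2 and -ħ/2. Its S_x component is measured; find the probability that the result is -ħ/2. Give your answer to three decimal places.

0.980

|-x⟩ = (|↑⟩ - |↓⟩)/√2, so ⟨-x|ψ⟩ = (7) / (√2·5).
P = |7|² / 50 = 49/50.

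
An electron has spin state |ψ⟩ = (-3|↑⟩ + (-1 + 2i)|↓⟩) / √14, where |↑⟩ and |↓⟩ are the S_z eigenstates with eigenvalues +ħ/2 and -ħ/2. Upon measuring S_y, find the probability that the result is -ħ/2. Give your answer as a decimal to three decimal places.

0.929

|-y⟩ = (|↑⟩ - i|↓⟩)/√2, so ⟨-y|ψ⟩ = (-5 - i) / (√2·√14).
P = |-5 - i|² / 28 = 26/28.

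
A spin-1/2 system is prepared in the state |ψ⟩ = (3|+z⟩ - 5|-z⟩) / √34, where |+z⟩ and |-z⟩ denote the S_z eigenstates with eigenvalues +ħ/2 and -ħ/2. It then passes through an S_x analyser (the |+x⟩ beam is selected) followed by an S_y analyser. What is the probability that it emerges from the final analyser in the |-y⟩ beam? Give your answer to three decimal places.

First analyser (S_x): P(|+x⟩) = |⟨+x|ψ⟩|² = 4/68.
After stage 1 the state is |+x⟩; P(|-y⟩) = |⟨-y|+x⟩|² = 1/2.
Joint probability = 4/68 × 1/2 = 0.029.

0.029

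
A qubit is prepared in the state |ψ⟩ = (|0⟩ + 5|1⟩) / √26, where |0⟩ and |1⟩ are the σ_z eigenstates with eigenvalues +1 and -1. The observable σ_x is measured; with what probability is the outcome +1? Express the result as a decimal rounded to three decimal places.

|+x⟩ = (|0⟩ + |1⟩)/√2, so ⟨+x|ψ⟩ = (6) / (√2·√26).
P = |6|² / 52 = 36/52.

0.692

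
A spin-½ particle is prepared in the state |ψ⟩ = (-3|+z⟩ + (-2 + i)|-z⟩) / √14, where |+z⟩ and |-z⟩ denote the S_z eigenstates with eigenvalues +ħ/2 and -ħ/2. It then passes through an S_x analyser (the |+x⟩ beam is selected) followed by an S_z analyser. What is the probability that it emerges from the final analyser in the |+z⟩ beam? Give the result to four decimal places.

First analyser (S_x): P(|+x⟩) = |⟨+x|ψ⟩|² = 26/28.
After stage 1 the state is |+x⟩; P(|+z⟩) = |⟨+z|+x⟩|² = 1/2.
Joint probability = 26/28 × 1/2 = 0.4643.

0.4643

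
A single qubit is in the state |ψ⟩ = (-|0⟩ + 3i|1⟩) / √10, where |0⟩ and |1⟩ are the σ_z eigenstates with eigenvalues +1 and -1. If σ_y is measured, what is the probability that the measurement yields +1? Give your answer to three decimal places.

0.200

|+y⟩ = (|0⟩ + i|1⟩)/√2, so ⟨+y|ψ⟩ = (2) / (√2·√10).
P = |2|² / 20 = 4/20.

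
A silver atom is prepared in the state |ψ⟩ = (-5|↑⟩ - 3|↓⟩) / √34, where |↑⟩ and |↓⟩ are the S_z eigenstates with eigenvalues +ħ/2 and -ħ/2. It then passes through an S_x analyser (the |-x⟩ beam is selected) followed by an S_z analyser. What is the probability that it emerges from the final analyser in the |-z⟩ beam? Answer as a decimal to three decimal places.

0.029

First analyser (S_x): P(|-x⟩) = |⟨-x|ψ⟩|² = 4/68.
After stage 1 the state is |-x⟩; P(|-z⟩) = |⟨-z|-x⟩|² = 1/2.
Joint probability = 4/68 × 1/2 = 0.029.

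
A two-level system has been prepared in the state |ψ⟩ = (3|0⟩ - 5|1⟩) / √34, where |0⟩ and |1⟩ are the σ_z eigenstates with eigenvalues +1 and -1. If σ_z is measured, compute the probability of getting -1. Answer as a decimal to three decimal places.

0.735

The -1 outcome corresponds to |1⟩. Its amplitude in |ψ⟩ is -5/√34.
P = |-5|² / 34 = 25/34.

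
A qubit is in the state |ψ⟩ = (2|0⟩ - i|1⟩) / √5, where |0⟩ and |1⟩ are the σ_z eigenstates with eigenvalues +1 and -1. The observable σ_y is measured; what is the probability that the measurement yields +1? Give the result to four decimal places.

|+y⟩ = (|0⟩ + i|1⟩)/√2, so ⟨+y|ψ⟩ = (1) / (√2·√5).
P = |1|² / 10 = 1/10.

0.1000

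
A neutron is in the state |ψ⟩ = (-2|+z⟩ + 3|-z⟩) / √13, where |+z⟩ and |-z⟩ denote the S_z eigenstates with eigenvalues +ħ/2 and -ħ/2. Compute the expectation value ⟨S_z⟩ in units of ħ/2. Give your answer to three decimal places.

-0.385

⟨σ_z⟩ = |a|² - |b|² divided by |a|²+|b|², with a, b the |+z⟩, |-z⟩ amplitudes.
= (4 - 9)/13 = -5/13.
⟨S_z⟩ = (ħ/2)·⟨σ_z⟩.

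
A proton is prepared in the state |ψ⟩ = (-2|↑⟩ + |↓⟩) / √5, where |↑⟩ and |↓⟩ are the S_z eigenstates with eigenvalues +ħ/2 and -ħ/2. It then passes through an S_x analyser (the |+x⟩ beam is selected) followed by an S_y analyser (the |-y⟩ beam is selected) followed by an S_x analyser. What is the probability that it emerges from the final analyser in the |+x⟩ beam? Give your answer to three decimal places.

0.025

First analyser (S_x): P(|+x⟩) = |⟨+x|ψ⟩|² = 1/10.
After stage 1 the state is |+x⟩; P(|-y⟩) = |⟨-y|+x⟩|² = 1/2.
After stage 2 the state is |-y⟩; P(|+x⟩) = |⟨+x|-y⟩|² = 1/2.
Joint probability = 1/10 × 1/2 × 1/2 = 0.025.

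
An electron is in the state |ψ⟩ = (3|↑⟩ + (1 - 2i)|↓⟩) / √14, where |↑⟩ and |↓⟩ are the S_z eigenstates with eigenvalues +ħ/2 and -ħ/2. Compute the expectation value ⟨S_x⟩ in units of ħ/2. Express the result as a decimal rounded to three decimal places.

⟨σ_x⟩ = 2 Re(a* b)/(|a|²+|b|²) with a = 3, b = (1 - 2i).
a* b = (3 - 6i), so ⟨σ_x⟩ = 6/14.
⟨S_x⟩ = (ħ/2)·⟨σ_x⟩.

0.429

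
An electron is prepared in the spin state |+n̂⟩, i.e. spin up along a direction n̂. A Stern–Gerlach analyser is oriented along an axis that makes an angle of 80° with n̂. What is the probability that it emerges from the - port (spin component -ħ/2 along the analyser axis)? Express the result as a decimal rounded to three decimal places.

For spin-½, the probability of finding spin-up along an axis at angle θ to the initial spin direction is cos²(θ/2); spin-down is sin²(θ/2).
θ = 80°, so P = sin²(40°) ≈ 0.413.

0.413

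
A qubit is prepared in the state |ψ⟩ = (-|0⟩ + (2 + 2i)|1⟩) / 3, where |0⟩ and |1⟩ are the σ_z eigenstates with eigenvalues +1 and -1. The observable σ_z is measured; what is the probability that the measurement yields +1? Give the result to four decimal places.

0.1111

The +1 outcome corresponds to |0⟩. Its amplitude in |ψ⟩ is -1/3.
P = |-1|² / 9 = 1/9.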